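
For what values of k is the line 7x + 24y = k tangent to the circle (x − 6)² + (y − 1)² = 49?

For a tangent, require d(centre, line) = r = 7.
|7·6 + 24·1 − k| / √625 = 7
|k − (66)| = 7·25, so k = 241 or k = −109.

k = −109 or k = 241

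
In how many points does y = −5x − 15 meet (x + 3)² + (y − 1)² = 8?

2

Centre (−3, 1), r² = 8. Distance² from centre to line = (1)²/26 = 1/26.
Since d² < r², the line cuts the circle twice.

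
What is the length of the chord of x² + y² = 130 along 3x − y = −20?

6√10

Substitute y = 3x + 20:
10x² + 120x + 270 = 0  ⟹  x² + 12x + 27 = 0
x = −3 or x = −9, giving (−3, 11) and (−9, −7).
|(−3, 11) − (−9, −7)| = √((6)² + (18)²) = 6√10.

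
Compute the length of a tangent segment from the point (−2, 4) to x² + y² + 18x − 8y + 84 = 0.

The centre is (−9, 4) and r = √13. The square of the distance from P to the centre is 49 + 0 = 49.
By the tangent–radius right angle, tangent length = √(|PO|² − r²) = √36 = 6.

6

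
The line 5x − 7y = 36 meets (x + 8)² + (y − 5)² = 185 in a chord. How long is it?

Substitute y = (−36 + 5x)/7:
74x² + 74x − 888 = 0  ⟹  x² + x − 12 = 0
x = 3 or x = −4, giving (3, −3) and (−4, −8).
|(3, −3) − (−4, −8)| = √((7)² + (5)²) = √74.

√74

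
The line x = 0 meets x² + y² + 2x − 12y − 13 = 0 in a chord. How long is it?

14

The line gives x = 0. Substituting into the circle:
y² − 12y − 13 = 0
y = 13 or y = −1, giving (0, 13) and (0, −1).
Chord length = distance between (0, 13) and (0, −1) = √196 = 14.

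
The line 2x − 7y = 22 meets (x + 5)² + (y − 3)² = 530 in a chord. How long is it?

Express y = (−22 + 2x)/7 and substitute into the circle:
53x² + 318x − 22896 = 0  ⟹  x² + 6x − 432 = 0
x = 18 or x = −24, giving (18, 2) and (−24, −10).
|(18, 2) − (−24, −10)| = √((42)² + (12)²) = 6√53.

6√53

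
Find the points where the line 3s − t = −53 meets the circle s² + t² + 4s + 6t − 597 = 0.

Express t = 3s + 53 and substitute into the circle:
10s² + 340s + 2530 = 0  ⟹  s² + 34s + 253 = 0
s = −11 or s = −23, giving (−11, 20) and (−23, −16).

(−23, −16) and (−11, 20)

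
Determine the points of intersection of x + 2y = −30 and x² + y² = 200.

(−10, −10) and (−2, −14)

From the line, y = (−30 − x)/2. Substituting:
5x² + 60x + 100 = 0  ⟹  x² + 12x + 20 = 0
x = −2 or x = −10, giving (−2, −14) and (−10, −10).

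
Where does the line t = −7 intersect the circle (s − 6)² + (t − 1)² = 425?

(−13, −7) and (25, −7)

Substitute t = −7:
s² − 12s − 325 = 0
s = 25 or s = −13, giving (25, −7) and (−13, −7).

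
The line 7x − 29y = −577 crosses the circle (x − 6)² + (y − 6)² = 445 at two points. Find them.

(−12, 17) and (17, 24)

Substitute y = (577 + 7x)/29:
890x² − 4450x − 181560 = 0  ⟹  x² − 5x − 204 = 0
x = 17 or x = −12, giving (17, 24) and (−12, 17).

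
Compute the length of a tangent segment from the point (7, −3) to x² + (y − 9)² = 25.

2√42

With centre O = (0, 9), |OP|² = 193 and r² = 25.
By the tangent–radius right angle, tangent length = √(|PO|² − r²) = √168 = 2√42.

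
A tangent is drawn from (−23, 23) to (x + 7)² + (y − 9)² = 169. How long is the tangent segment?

√283

The centre is (−7, 9) and r = 13. The square of the distance from P to the centre is 256 + 196 = 452.
By the tangent–radius right angle, tangent length = √(|PO|² − r²) = √283.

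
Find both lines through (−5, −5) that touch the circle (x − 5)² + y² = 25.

4x − 3y = −5 and y = −5

A line y − (−5) = m(x − (−5)) is tangent when its distance from (5, 0) is 5:
(10m − (5))² = 25(m² + 1)
3m² − 4m = 0, so m = 4/3 or m = 0.
Through (−5, −5) these give 4x − 3y = −5 and y = −5.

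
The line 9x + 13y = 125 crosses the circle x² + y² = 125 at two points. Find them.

Express y = (125 − 9x)/13 and substitute into the circle:
250x² − 2250x − 5500 = 0  ⟹  x² − 9x − 22 = 0
x = 11 or x = −2, giving (11, 2) and (−2, 11).

(−2, 11) and (11, 2)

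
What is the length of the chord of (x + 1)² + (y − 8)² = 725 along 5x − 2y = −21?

10√29

Express y = (21 + 5x)/2 and substitute into the circle:
29x² + 58x − 2871 = 0  ⟹  x² + 2x − 99 = 0
x = 9 or x = −11, giving (9, 33) and (−11, −17).
|(9, 33) − (−11, −17)| = √((20)² + (50)²) = 10√29.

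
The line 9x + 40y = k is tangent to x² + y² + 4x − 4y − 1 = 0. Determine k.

k = −61 or k = 185

Tangency holds when the distance from the centre (−2, 2) to the line equals the radius 3:
|9·(−2) + 40·2 − k| / √1681 = 3
|k − (62)| = 3·41, so k = 185 or k = −61.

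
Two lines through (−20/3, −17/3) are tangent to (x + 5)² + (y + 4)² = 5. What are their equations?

x + 2y = −18 and 2x + y = −19

A line y − (−17/3) = m(x − (−20/3)) is tangent when its distance from (−5, −4) is √5:
[m·(5/3) − (5/3)]² = 5(m² + 1)
2m² + 5m + 2 = 0, so m = −1/2 or m = −2.
Through (−20/3, −17/3) these give x + 2y = −18 and 2x + y = −19.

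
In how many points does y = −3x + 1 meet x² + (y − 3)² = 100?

Substituting the line into the circle gives 10x² + 12x − 96 = 0.
Δ = 144 − (−3840) = 3984.
Two real roots: the line is a secant.

2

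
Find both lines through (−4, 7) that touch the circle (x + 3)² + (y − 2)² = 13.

2x + 3y = 13 and 3x − 2y = −26

A line y − (7) = m(x − (−4)) is tangent when its distance from (−3, 2) is √13:
(1m − (−5))² = 13(m² + 1)
6m² − 5m − 6 = 0, so m = −2/3 or m = 3/2.
Through (−4, 7) these give 2x + 3y = 13 and 3x − 2y = −26.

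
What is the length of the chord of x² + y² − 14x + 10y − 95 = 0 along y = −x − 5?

17√2

Centre (7, −5), r² = 169. Perpendicular distance d from centre to line = |7| / √2 = 7/√2.
Half the chord is √(r² − d²) = √(289/2), so the full chord is 17√2.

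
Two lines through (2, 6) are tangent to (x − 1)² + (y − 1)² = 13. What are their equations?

Let a tangent through (2, 6) have slope m. Its distance from (1, 1) must equal √13:
(−1m − (−5))² = 13(m² + 1)
6m² + 5m − 6 = 0, so m = 2/3 or m = −3/2.
Through (2, 6) these give 2x − 3y = −14 and 3x + 2y = 18.

2x − 3y = −14 and 3x + 2y = 18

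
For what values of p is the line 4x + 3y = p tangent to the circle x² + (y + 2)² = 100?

p = −56 or p = 44

Tangency holds when the distance from the centre (0, −2) to the line equals the radius 10:
|4·0 + 3·(−2) − p| / √25 = 10
|p − (−6)| = 10·5, so p = 44 or p = −56.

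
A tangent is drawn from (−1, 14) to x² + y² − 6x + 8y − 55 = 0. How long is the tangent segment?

2√65

The centre is (3, −4) and r = 4√5. The square of the distance from P to the centre is 16 + 324 = 340.
The tangent meets the radius at right angles, so tangent² = |PO|² − r² = 340 − 80 = 260.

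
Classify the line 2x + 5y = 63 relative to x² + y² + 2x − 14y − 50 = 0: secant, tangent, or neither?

Substituting the line into the circle gives 29x² − 62x − 1691 = 0.
Δ = 3844 − (−196156) = 200000.
Two real roots: the line is a secant.

secant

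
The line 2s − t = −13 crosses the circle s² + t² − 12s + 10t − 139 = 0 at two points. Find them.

Substitute t = 2s + 13:
5s² + 60s + 160 = 0  ⟹  s² + 12s + 32 = 0
s = −4 or s = −8, giving (−4, 5) and (−8, −3).

(−8, −3) and (−4, 5)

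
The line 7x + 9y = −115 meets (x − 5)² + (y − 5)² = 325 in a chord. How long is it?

The distance from (5, 5) to the line is 195/√130, and r² = 325.
Chord = 2√(r² − d²) = 2·√(65/2) = √130.

√130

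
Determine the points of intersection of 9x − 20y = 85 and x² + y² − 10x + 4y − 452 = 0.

Express y = (−85 + 9x)/20 and substitute into the circle:
481x² − 4810x − 180375 = 0  ⟹  x² − 10x − 375 = 0
x = 25 or x = −15, giving (25, 7) and (−15, −11).

(−15, −11) and (25, 7)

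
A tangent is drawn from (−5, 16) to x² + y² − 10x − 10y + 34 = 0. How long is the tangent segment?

√205

Centre (5, 5), r² = 16. |PO|² = (−10)² + (11)² = 221.
The tangent meets the radius at right angles, so tangent² = |PO|² − r² = 221 − 16 = 205.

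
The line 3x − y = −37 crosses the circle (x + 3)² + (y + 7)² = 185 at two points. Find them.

(−16, −11) and (−11, 4)

Express y = 3x + 37 and substitute into the circle:
10x² + 270x + 1760 = 0  ⟹  x² + 27x + 176 = 0
x = −11 or x = −16, giving (−11, 4) and (−16, −11).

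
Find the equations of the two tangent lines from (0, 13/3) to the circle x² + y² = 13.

Write the tangent as mx − y + (13/3 − m·(0)) = 0 and set its distance from the centre to √13:
[m·(0) − (−13/3)]² = 13(m² + 1)
9m² − 4 = 0, so m = −2/3 or m = 2/3.
With m = −2/3: 2x + 3y = 13. With m = 2/3: 2x − 3y = −13.

2x + 3y = 13 and 2x − 3y = −13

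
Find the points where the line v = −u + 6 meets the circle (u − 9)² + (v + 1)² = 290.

Express v = −u + 6 and substitute into the circle:
2u² − 32u − 160 = 0  ⟹  u² − 16u − 80 = 0
u = 20 or u = −4, giving (20, −14) and (−4, 10).

(−4, 10) and (20, −14)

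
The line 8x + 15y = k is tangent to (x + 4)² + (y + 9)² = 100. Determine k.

k = −337 or k = 3

Tangency holds when the distance from the centre (−4, −9) to the line equals the radius 10:
|8·(−4) + 15·(−9) − k| / √289 = 10
|k − (−167)| = 10·17, so k = 3 or k = −337.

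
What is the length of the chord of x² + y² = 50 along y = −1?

Express y = −1 and substitute into the circle:
x² − 49 = 0
x = 7 or x = −7, giving (7, −1) and (−7, −1).
Chord length = distance between (7, −1) and (−7, −1) = √196 = 14.

14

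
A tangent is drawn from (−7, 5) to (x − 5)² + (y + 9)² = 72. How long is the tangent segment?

Centre (5, −9), r² = 72. |PO|² = (−12)² + (14)² = 340.
By the tangent–radius right angle, tangent length = √(|PO|² − r²) = √268 = 2√67.

2√67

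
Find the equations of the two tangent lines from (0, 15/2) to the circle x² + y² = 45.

A line y − (15/2) = m(x − (0)) is tangent when its distance from (0, 0) is 3√5:
[m·(0) − (−15/2)]² = 45(m² + 1)
4m² − 1 = 0, so m = 1/2 or m = −1/2.
Through (0, 15/2) these give x − 2y = −15 and x + 2y = 15.

x − 2y = −15 and x + 2y = 15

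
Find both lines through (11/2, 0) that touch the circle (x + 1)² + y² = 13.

Let a tangent through (11/2, 0) have slope m. Its distance from (−1, 0) must equal √13:
(−13/2m − (0))² = 13(m² + 1)
9m² − 4 = 0, so m = −2/3 or m = 2/3.
Through (11/2, 0) these give 2x + 3y = 11 and 2x − 3y = 11.

2x + 3y = 11 and 2x − 3y = 11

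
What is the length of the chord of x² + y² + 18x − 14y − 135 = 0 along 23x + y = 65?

√530

Substitute y = −23x + 65:
530x² − 2650x + 3180 = 0  ⟹  x² − 5x + 6 = 0
x = 3 or x = 2, giving (3, −4) and (2, 19).
|(3, −4) − (2, 19)| = √((1)² + (−23)²) = √530.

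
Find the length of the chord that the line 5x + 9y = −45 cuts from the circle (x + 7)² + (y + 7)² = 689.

From the line, y = (−45 − 5x)/9. Substituting:
106x² + 954x − 51516 = 0  ⟹  x² + 9x − 486 = 0
x = 18 or x = −27, giving (18, −15) and (−27, 10).
|(18, −15) − (−27, 10)| = √((45)² + (−25)²) = 5√106.

5√106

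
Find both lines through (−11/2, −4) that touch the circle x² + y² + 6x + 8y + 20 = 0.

2x − y = −7 and 2x + y = −15

Write the tangent as mx − y + (−4 − m·(−11/2)) = 0 and set its distance from the centre to √5:
(5/2m − (0))² = 5(m² + 1)
m² − 4 = 0, so m = 2 or m = −2.
Through (−11/2, −4) these give 2x − y = −7 and 2x + y = −15.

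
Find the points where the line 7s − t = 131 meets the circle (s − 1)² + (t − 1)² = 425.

From the line, t = 7s − 131. Substituting:
50s² − 1850s + 17000 = 0  ⟹  s² − 37s + 340 = 0
s = 20 or s = 17, giving (20, 9) and (17, −12).

(17, −12) and (20, 9)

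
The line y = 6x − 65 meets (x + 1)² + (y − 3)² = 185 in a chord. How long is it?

2√37

Express y = 6x − 65 and substitute into the circle:
37x² − 814x + 4440 = 0  ⟹  x² − 22x + 120 = 0
x = 12 or x = 10, giving (12, 7) and (10, −5).
Chord length = distance between (12, 7) and (10, −5) = √148 = 2√37.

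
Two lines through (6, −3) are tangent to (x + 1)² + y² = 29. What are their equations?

2x − 5y = 27 and 5x + 2y = 24

Let a tangent through (6, −3) have slope m. Its distance from (−1, 0) must equal √29:
[m·(−7) − (3)]² = 29(m² + 1)
10m² + 21m − 10 = 0, so m = 2/5 or m = −5/2.
With m = 2/5: 2x − 5y = 27. With m = −5/2: 5x + 2y = 24.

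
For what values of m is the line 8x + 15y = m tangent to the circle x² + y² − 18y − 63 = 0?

For a tangent, require d(centre, line) = r = 12.
|8·0 + 15·9 − m| / √289 = 12
|m − (135)| = 12·17, so m = 339 or m = −69.

m = −69 or m = 339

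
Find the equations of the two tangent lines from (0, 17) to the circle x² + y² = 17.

4x − y = −17 and 4x + y = 17

A line y − (17) = m(x − (0)) is tangent when its distance from (0, 0) is √17:
(0m − (−17))² = 17(m² + 1)
m² − 16 = 0, so m = 4 or m = −4.
Through (0, 17) these give 4x − y = −17 and 4x + y = 17.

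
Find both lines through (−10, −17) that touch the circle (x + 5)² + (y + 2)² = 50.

A line y − (−17) = m(x − (−10)) is tangent when its distance from (−5, −2) is 5√2:
(5m − (15))² = 50(m² + 1)
m² + 6m − 7 = 0, so m = −7 or m = 1.
Through (−10, −17) these give 7x + y = −87 and x − y = 7.

7x + y = −87 and x − y = 7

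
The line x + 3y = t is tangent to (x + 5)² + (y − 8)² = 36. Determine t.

t = 19 ± 6√10

Tangency holds when the distance from the centre (−5, 8) to the line equals the radius 6:
|1·(−5) + 3·8 − t| / √10 = 6
|t − (19)| = 6√10.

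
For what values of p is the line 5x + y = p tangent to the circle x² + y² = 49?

p = ±7√26

For a tangent, require d(centre, line) = r = 7.
|5·0 + 1·0 − p| / √26 = 7
|p| = 7√26.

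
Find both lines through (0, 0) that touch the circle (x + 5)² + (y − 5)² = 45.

x − 2y = 0 and 2x − y = 0

A line y − (0) = m(x − (0)) is tangent when its distance from (−5, 5) is 3√5:
(−5m − (5))² = 45(m² + 1)
2m² − 5m + 2 = 0, so m = 1/2 or m = 2.
With m = 1/2: x − 2y = 0. With m = 2: 2x − y = 0.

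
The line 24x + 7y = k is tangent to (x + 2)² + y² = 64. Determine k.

For a tangent, require d(centre, line) = r = 8.
|24·(−2) + 7·0 − k| / √625 = 8
|k − (−48)| = 8·25, so k = 152 or k = −248.

k = −248 or k = 152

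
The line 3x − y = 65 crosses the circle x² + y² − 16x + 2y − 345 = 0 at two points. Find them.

Express y = 3x − 65 and substitute into the circle:
10x² − 400x + 3750 = 0  ⟹  x² − 40x + 375 = 0
x = 25 or x = 15, giving (25, 10) and (15, −20).

(15, −20) and (25, 10)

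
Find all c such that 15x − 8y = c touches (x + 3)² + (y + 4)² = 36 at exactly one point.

c = −115 or c = 89

For a tangent, require d(centre, line) = r = 6.
|15·(−3) − 8·(−4) − c| / √289 = 6
|c − (−13)| = 6·17, so c = 89 or c = −115.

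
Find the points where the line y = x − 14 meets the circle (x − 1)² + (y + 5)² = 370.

(−8, −22) and (18, 4)

Substitute y = x − 14:
2x² − 20x − 288 = 0  ⟹  x² − 10x − 144 = 0
x = 18 or x = −8, giving (18, 4) and (−8, −22).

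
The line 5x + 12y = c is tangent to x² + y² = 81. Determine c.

Tangency holds when the distance from the centre (0, 0) to the line equals the radius 9:
|5·0 + 12·0 − c| / √169 = 9
|c| = 9·13, so c = 117 or c = −117.

c = −117 or c = 117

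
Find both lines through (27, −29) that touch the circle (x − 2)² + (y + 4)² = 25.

Let a tangent through (27, −29) have slope m. Its distance from (2, −4) must equal 5:
(−25m − (25))² = 25(m² + 1)
12m² + 25m + 12 = 0, so m = −3/4 or m = −4/3.
Through (27, −29) these give 3x + 4y = −35 and 4x + 3y = 21.

3x + 4y = −35 and 4x + 3y = 21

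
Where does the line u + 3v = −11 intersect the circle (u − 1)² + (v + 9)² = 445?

Express v = (−11 − u)/3 and substitute into the circle:
10u² − 50u − 3740 = 0  ⟹  u² − 5u − 374 = 0
u = 22 or u = −17, giving (22, −11) and (−17, 2).

(−17, 2) and (22, −11)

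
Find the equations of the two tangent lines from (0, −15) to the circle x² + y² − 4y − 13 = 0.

Write the tangent as mx − y + (−15 − m·(0)) = 0 and set its distance from the centre to √17:
[m·(0) − (17)]² = 17(m² + 1)
m² − 16 = 0, so m = −4 or m = 4.
Through (0, −15) these give 4x + y = −15 and 4x − y = 15.

4x + y = −15 and 4x − y = 15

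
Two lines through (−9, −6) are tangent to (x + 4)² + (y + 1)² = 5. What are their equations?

A line y − (−6) = m(x − (−9)) is tangent when its distance from (−4, −1) is √5:
(5m − (5))² = 5(m² + 1)
2m² − 5m + 2 = 0, so m = 1/2 or m = 2.
With m = 1/2: x − 2y = 3. With m = 2: 2x − y = −12.

x − 2y = 3 and 2x − y = −12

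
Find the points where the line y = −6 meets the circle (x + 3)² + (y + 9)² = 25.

Substitute y = −6:
x² + 6x − 7 = 0
x = 1 or x = −7, giving (1, −6) and (−7, −6).

(−7, −6) and (1, −6)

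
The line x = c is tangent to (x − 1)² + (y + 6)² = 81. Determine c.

c = −8 or c = 10

For a tangent, require d(centre, line) = r = 9.
|1·1 + 0·(−6) − c| / √1 = 9
|c − (1)| = 9, so c = 10 or c = −8.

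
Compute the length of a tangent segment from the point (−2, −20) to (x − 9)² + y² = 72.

√449

The centre is (9, 0) and r = 6√2. The square of the distance from P to the centre is 121 + 400 = 521.
Power of the point: PT² = |PO|² − r² = 449, so PT = √449.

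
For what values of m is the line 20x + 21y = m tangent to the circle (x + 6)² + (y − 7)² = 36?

For a tangent, require d(centre, line) = r = 6.
|20·(−6) + 21·7 − m| / √841 = 6
|m − (27)| = 6·29, so m = 201 or m = −147.

m = −147 or m = 201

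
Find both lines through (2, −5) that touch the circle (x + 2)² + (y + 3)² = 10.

x − 3y = 17 and 3x + y = 1

A line y − (−5) = m(x − (2)) is tangent when its distance from (−2, −3) is √10:
[m·(−4) − (2)]² = 10(m² + 1)
3m² + 8m − 3 = 0, so m = 1/3 or m = −3.
With m = 1/3: x − 3y = 17. With m = −3: 3x + y = 1.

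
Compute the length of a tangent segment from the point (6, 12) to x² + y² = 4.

With centre O = (0, 0), |OP|² = 180 and r² = 4.
By the tangent–radius right angle, tangent length = √(|PO|² − r²) = √176 = 4√11.

4√11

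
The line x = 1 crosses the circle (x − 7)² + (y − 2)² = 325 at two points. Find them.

The line gives x = 1. Substituting into the circle:
y² − 4y − 285 = 0
y = 19 or y = −15, giving (1, 19) and (1, −15).

(1, −15) and (1, 19)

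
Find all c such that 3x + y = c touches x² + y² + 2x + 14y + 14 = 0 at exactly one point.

The line touches the circle iff its distance from (−1, −7) is 6:
|3·(−1) + 1·(−7) − c| / √10 = 6
|c − (−10)| = 6√10.

c = −10 ± 6√10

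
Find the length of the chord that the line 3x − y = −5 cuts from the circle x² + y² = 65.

The distance from (0, 0) to the line is 5/√10, and r² = 65.
Half the chord is √(r² − d²) = √(125/2), so the full chord is 5√10.

5√10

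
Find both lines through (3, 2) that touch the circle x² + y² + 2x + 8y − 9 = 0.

5x + y = 17 and x − 5y = −7

A line y − (2) = m(x − (3)) is tangent when its distance from (−1, −4) is √26:
(−4m − (−6))² = 26(m² + 1)
5m² + 24m − 5 = 0, so m = −5 or m = 1/5.
Through (3, 2) these give 5x + y = 17 and x − 5y = −7.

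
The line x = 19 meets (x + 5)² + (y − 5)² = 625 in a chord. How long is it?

The line gives x = 19. Substituting into the circle:
y² − 10y − 24 = 0
y = 12 or y = −2, giving (19, 12) and (19, −2).
|(19, 12) − (19, −2)| = √((0)² + (14)²) = 14.

14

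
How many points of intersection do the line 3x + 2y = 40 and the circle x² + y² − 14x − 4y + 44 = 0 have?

0

Centre (7, 2), r² = 9. Distance² from centre to line = (−15)²/13 = 225/13.
Since d² > r², the line lies outside the circle.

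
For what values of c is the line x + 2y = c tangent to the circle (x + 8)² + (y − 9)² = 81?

Tangency holds when the distance from the centre (−8, 9) to the line equals the radius 9:
|1·(−8) + 2·9 − c| / √5 = 9
|c − (10)| = 9√5.

c = 10 ± 9√5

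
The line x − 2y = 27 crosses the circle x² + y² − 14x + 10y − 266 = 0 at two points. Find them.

Substitute y = (−27 + x)/2:
5x² − 90x − 875 = 0  ⟹  x² − 18x − 175 = 0
x = 25 or x = −7, giving (25, −1) and (−7, −17).

(−7, −17) and (25, −1)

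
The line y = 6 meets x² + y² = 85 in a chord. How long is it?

14

From the line, y = 6. Substituting:
x² − 49 = 0
x = 7 or x = −7, giving (7, 6) and (−7, 6).
Chord length = distance between (7, 6) and (−7, 6) = √196 = 14.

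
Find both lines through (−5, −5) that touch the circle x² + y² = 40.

3x + y = −20 and x + 3y = −20

A line y − (−5) = m(x − (−5)) is tangent when its distance from (0, 0) is 2√10:
[m·(5) − (5)]² = 40(m² + 1)
3m² + 10m + 3 = 0, so m = −3 or m = −1/3.
With m = −3: 3x + y = −20. With m = −1/3: x + 3y = −20.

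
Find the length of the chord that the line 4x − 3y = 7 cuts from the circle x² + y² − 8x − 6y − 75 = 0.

20

Substitute y = (−7 + 4x)/3:
25x² − 200x − 500 = 0  ⟹  x² − 8x − 20 = 0
x = 10 or x = −2, giving (10, 11) and (−2, −5).
|(10, 11) − (−2, −5)| = √((12)² + (16)²) = 20.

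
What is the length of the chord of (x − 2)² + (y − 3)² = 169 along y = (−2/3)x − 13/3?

Centre (2, 3), r² = 169. Perpendicular distance d from centre to line = |26| / √13 = 26/√13.
Half the chord is √(r² − d²) = √(117), so the full chord is 6√13.

6√13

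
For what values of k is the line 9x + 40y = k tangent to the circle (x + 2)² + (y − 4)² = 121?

The line touches the circle iff its distance from (−2, 4) is 11:
|9·(−2) + 40·4 − k| / √1681 = 11
|k − (142)| = 11·41, so k = 593 or k = −309.

k = −309 or k = 593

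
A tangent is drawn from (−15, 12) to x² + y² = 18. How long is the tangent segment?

The centre is (0, 0) and r = 3√2. The square of the distance from P to the centre is 225 + 144 = 369.
By the tangent–radius right angle, tangent length = √(|PO|² − r²) = √351 = 3√39.

3√39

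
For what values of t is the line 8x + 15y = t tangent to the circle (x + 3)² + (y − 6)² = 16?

The line touches the circle iff its distance from (−3, 6) is 4:
|8·(−3) + 15·6 − t| / √289 = 4
|t − (66)| = 4·17, so t = 134 or t = −2.

t = −2 or t = 134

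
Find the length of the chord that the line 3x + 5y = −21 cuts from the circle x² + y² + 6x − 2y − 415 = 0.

7√34

Centre (−3, 1), r² = 425. Perpendicular distance d from centre to line = |17| / √34 = 17/√34.
Chord = 2√(r² − d²) = 2·√(833/2) = 7√34.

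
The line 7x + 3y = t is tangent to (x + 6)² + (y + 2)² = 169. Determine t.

t = −48 ± 13√58

The line touches the circle iff its distance from (−6, −2) is 13:
|7·(−6) + 3·(−2) − t| / √58 = 13
|t − (−48)| = 13√58.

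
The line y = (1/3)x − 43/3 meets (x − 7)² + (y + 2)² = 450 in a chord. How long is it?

12√10

The distance from (7, −2) to the line is 30/√10, and r² = 450.
Half the chord is √(r² − d²) = √(360), so the full chord is 12√10.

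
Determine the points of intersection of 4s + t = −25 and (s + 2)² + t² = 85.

(−8, 7) and (−4, −9)

Substitute t = −4s − 25:
17s² + 204s + 544 = 0  ⟹  s² + 12s + 32 = 0
s = −4 or s = −8, giving (−4, −9) and (−8, 7).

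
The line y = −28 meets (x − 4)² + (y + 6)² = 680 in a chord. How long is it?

28

Centre (4, −6), r² = 680. Perpendicular distance d from centre to line = |22| / √1 = 22.
Half the chord is √(r² − d²) = √(196), so the full chord is 28.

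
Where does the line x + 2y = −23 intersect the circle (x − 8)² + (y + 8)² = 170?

(−5, −9) and (15, −19)

Express y = (−23 − x)/2 and substitute into the circle:
5x² − 50x − 375 = 0  ⟹  x² − 10x − 75 = 0
x = 15 or x = −5, giving (15, −19) and (−5, −9).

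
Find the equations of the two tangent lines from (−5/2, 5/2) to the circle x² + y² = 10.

A line y − (5/2) = m(x − (−5/2)) is tangent when its distance from (0, 0) is √10:
(5/2m − (−5/2))² = 10(m² + 1)
3m² − 10m + 3 = 0, so m = 1/3 or m = 3.
Through (−5/2, 5/2) these give x − 3y = −10 and 3x − y = −10.

x − 3y = −10 and 3x − y = −10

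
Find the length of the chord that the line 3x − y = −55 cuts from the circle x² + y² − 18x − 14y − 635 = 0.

From the line, y = 3x + 55. Substituting:
10x² + 270x + 1620 = 0  ⟹  x² + 27x + 162 = 0
x = −9 or x = −18, giving (−9, 28) and (−18, 1).
|(−9, 28) − (−18, 1)| = √((9)² + (27)²) = 9√10.

9√10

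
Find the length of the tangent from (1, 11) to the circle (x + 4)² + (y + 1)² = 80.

√89

With centre O = (−4, −1), |OP|² = 169 and r² = 80.
Power of the point: PT² = |PO|² − r² = 89, so PT = √89.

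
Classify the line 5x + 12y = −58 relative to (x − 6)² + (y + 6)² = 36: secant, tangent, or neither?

d² = (5·6 + 12·(−6) − (−58))²/169 = 256/169; r² = 36.
Since d² < r², the line cuts the circle twice.

secant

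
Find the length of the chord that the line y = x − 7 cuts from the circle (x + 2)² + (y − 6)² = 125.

The distance from (−2, 6) to the line is 15/√2, and r² = 125.
Half the chord is √(r² − d²) = √(25/2), so the full chord is 5√2.

5√2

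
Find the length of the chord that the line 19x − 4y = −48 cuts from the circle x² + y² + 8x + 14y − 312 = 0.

From the line, y = (48 + 19x)/4. Substituting:
377x² + 3016x = 0  ⟹  x² + 8x = 0
x = 0 or x = −8, giving (0, 12) and (−8, −26).
|(0, 12) − (−8, −26)| = √((8)² + (38)²) = 2√377.

2√377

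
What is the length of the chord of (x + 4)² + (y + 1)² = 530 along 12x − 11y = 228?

2√265

Express y = (−228 + 12x)/11 and substitute into the circle:
265x² − 4240x − 15105 = 0  ⟹  x² − 16x − 57 = 0
x = 19 or x = −3, giving (19, 0) and (−3, −24).
|(19, 0) − (−3, −24)| = √((22)² + (24)²) = 2√265.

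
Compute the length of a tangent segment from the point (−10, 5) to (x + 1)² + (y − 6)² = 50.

The centre is (−1, 6) and r = 5√2. The square of the distance from P to the centre is 81 + 1 = 82.
The tangent meets the radius at right angles, so tangent² = |PO|² − r² = 82 − 50 = 32.

4√2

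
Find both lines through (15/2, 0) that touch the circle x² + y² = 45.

2x + y = 15 and 2x − y = 15

Write the tangent as mx − y + (0 − m·(15/2)) = 0 and set its distance from the centre to 3√5:
[m·(−15/2) − (0)]² = 45(m² + 1)
m² − 4 = 0, so m = −2 or m = 2.
Through (15/2, 0) these give 2x + y = 15 and 2x − y = 15.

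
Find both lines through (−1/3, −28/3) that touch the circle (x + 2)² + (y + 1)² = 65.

x + 8y = −75 and 4x − 7y = 64

Let a tangent through (−1/3, −28/3) have slope m. Its distance from (−2, −1) must equal √65:
[m·(−5/3) − (25/3)]² = 65(m² + 1)
56m² − 25m − 4 = 0, so m = −1/8 or m = 4/7.
With m = −1/8: x + 8y = −75. With m = 4/7: 4x − 7y = 64.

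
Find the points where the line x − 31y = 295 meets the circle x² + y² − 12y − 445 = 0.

From the line, y = (−295 + x)/31. Substituting:
962x² − 962x − 230880 = 0  ⟹  x² − x − 240 = 0
x = 16 or x = −15, giving (16, −9) and (−15, −10).

(−15, −10) and (16, −9)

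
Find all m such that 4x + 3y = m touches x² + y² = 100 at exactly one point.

For a tangent, require d(centre, line) = r = 10.
|4·0 + 3·0 − m| / √25 = 10
|m| = 10·5, so m = 50 or m = −50.

m = −50 or m = 50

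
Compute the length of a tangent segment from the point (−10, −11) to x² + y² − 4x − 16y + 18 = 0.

√455

With centre O = (2, 8), |OP|² = 505 and r² = 50.
Power of the point: PT² = |PO|² − r² = 455, so PT = √455.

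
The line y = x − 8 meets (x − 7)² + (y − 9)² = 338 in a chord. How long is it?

Centre (7, 9), r² = 338. Perpendicular distance d from centre to line = |−10| / √2 = 10/√2.
Chord = 2√(r² − d²) = 2·√(288) = 24√2.

24√2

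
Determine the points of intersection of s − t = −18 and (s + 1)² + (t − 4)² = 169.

Substitute t = s + 18:
2s² + 30s + 28 = 0  ⟹  s² + 15s + 14 = 0
s = −1 or s = −14, giving (−1, 17) and (−14, 4).

(−14, 4) and (−1, 17)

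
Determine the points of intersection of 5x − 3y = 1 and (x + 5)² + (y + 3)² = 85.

(−7, −12) and (2, 3)

From the line, y = (−1 + 5x)/3. Substituting:
34x² + 170x − 476 = 0  ⟹  x² + 5x − 14 = 0
x = 2 or x = −7, giving (2, 3) and (−7, −12).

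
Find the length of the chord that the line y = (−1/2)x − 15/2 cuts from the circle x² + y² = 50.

2√5

Express y = (−15 − x)/2 and substitute into the circle:
5x² + 30x + 25 = 0  ⟹  x² + 6x + 5 = 0
x = −1 or x = −5, giving (−1, −7) and (−5, −5).
Chord length = distance between (−1, −7) and (−5, −5) = √20 = 2√5.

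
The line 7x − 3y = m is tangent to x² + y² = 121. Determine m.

m = ±11√58

The line touches the circle iff its distance from (0, 0) is 11:
|7·0 − 3·0 − m| / √58 = 11
|m| = 11√58.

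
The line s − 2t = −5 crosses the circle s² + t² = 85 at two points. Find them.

(−9, −2) and (7, 6)

From the line, t = (5 + s)/2. Substituting:
5s² + 10s − 315 = 0  ⟹  s² + 2s − 63 = 0
s = 7 or s = −9, giving (7, 6) and (−9, −2).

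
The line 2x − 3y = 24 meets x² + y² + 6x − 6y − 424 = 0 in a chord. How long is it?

The distance from (−3, 3) to the line is 39/√13, and r² = 442.
Chord = 2√(r² − d²) = 2·√(325) = 10√13.

10√13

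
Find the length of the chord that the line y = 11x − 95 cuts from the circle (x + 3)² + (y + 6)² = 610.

4√122

Centre (−3, −6), r² = 610. Perpendicular distance d from centre to line = |−122| / √122 = 122/√122.
Chord = 2√(r² − d²) = 2·√(488) = 4√122.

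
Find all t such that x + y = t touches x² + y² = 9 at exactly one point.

Tangency holds when the distance from the centre (0, 0) to the line equals the radius 3:
|1·0 + 1·0 − t| / √2 = 3
|t| = 3√2.

t = ±3√2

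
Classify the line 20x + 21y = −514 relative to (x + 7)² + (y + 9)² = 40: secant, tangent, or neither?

neither

Substituting the line into the circle gives 841x² + 19174x + 109594 = 0.
Discriminant = (19174)² − 4·841·(109594) = −1031940 < 0.
No real roots: the line does not meet the circle.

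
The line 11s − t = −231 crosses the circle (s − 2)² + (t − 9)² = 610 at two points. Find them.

(−21, 0) and (−19, 22)

Express t = 11s + 231 and substitute into the circle:
122s² + 4880s + 48678 = 0  ⟹  s² + 40s + 399 = 0
s = −19 or s = −21, giving (−19, 22) and (−21, 0).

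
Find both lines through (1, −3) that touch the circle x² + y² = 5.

x + 2y = −5 and 2x − y = 5

A line y − (−3) = m(x − (1)) is tangent when its distance from (0, 0) is √5:
(−1m − (3))² = 5(m² + 1)
2m² − 3m − 2 = 0, so m = −1/2 or m = 2.
Through (1, −3) these give x + 2y = −5 and 2x − y = 5.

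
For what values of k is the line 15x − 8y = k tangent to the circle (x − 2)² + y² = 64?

k = −106 or k = 166

For a tangent, require d(centre, line) = r = 8.
|15·2 − 8·0 − k| / √289 = 8
|k − (30)| = 8·17, so k = 166 or k = −106.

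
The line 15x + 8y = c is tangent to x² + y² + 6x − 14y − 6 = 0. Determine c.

Tangency holds when the distance from the centre (−3, 7) to the line equals the radius 8:
|15·(−3) + 8·7 − c| / √289 = 8
|c − (11)| = 8·17, so c = 147 or c = −125.

c = −125 or c = 147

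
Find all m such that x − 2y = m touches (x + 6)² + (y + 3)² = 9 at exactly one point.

m = ±3√5

Tangency holds when the distance from the centre (−6, −3) to the line equals the radius 3:
|1·(−6) − 2·(−3) − m| / √5 = 3
|m| = 3√5.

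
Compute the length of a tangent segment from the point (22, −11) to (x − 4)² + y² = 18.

The centre is (4, 0) and r = 3√2. The square of the distance from P to the centre is 324 + 121 = 445.
Power of the point: PT² = |PO|² − r² = 427, so PT = √427.

√427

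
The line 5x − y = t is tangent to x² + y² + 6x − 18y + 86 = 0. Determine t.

The line touches the circle iff its distance from (−3, 9) is 2:
|5·(−3) − 1·9 − t| / √26 = 2
|t − (−24)| = 2√26.

t = −24 ± 2√26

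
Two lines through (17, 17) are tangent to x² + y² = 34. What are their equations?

5x − 3y = 34 and 3x − 5y = −34

Let a tangent through (17, 17) have slope m. Its distance from (0, 0) must equal √34:
(−17m − (−17))² = 34(m² + 1)
15m² − 34m + 15 = 0, so m = 5/3 or m = 3/5.
With m = 5/3: 5x − 3y = 34. With m = 3/5: 3x − 5y = −34.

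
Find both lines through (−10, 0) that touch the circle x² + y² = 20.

x − 2y = −10 and x + 2y = −10

Write the tangent as mx − y + (0 − m·(−10)) = 0 and set its distance from the centre to 2√5:
[m·(10) − (0)]² = 20(m² + 1)
4m² − 1 = 0, so m = 1/2 or m = −1/2.
Through (−10, 0) these give x − 2y = −10 and x + 2y = −10.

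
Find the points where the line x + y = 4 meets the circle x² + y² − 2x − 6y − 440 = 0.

From the line, y = −x + 4. Substituting:
2x² − 4x − 448 = 0  ⟹  x² − 2x − 224 = 0
x = 16 or x = −14, giving (16, −12) and (−14, 18).

(−14, 18) and (16, −12)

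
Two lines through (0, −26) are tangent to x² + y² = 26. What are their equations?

5x + y = −26 and 5x − y = 26

Let a tangent through (0, −26) have slope m. Its distance from (0, 0) must equal √26:
(0m − (26))² = 26(m² + 1)
m² − 25 = 0, so m = −5 or m = 5.
Through (0, −26) these give 5x + y = −26 and 5x − y = 26.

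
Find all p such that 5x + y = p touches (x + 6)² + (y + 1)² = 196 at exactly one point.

p = −31 ± 14√26

The line touches the circle iff its distance from (−6, −1) is 14:
|5·(−6) + 1·(−1) − p| / √26 = 14
|p − (−31)| = 14√26.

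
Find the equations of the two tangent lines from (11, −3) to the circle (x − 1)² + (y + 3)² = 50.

Write the tangent as mx − y + (−3 − m·(11)) = 0 and set its distance from the centre to 5√2:
(−10m − (0))² = 50(m² + 1)
m² − 1 = 0, so m = −1 or m = 1.
Through (11, −3) these give x + y = 8 and x − y = 14.

x + y = 8 and x − y = 14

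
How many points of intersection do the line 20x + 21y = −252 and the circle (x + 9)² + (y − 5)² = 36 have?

0

Centre (−9, 5), r² = 36. Distance² from centre to line = (177)²/841 = 31329/841.
Since d² > r², the line lies outside the circle.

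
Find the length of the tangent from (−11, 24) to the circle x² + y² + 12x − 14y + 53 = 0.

With centre O = (−6, 7), |OP|² = 314 and r² = 32.
Power of the point: PT² = |PO|² − r² = 282, so PT = √282.

√282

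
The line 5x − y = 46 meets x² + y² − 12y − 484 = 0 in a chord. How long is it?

8√26

The distance from (0, 6) to the line is 52/√26, and r² = 520.
Half the chord is √(r² − d²) = √(416), so the full chord is 8√26.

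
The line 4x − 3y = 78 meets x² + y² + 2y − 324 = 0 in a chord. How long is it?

Centre (0, −1), r² = 325. Perpendicular distance d from centre to line = |−75| / √25 = 75/√25.
Half the chord is √(r² − d²) = √(100), so the full chord is 20.

20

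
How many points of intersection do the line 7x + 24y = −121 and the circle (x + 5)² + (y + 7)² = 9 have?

Centre (−5, −7), r² = 9. Distance² from centre to line = (−82)²/625 = 6724/625.
Since d² > r², the line lies outside the circle.

0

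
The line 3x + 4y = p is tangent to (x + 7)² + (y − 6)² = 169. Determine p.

The line touches the circle iff its distance from (−7, 6) is 13:
|3·(−7) + 4·6 − p| / √25 = 13
|p − (3)| = 13·5, so p = 68 or p = −62.

p = −62 or p = 68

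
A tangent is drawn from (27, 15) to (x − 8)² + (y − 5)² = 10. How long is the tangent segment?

√451

Centre (8, 5), r² = 10. |PO|² = (19)² + (10)² = 461.
Power of the point: PT² = |PO|² − r² = 451, so PT = √451.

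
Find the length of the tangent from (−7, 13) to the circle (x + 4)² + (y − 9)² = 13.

The centre is (−4, 9) and r = √13. The square of the distance from P to the centre is 9 + 16 = 25.
The tangent meets the radius at right angles, so tangent² = |PO|² − r² = 25 − 13 = 12.

2√3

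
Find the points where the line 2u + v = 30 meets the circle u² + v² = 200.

(10, 10) and (14, 2)

Express v = −2u + 30 and substitute into the circle:
5u² − 120u + 700 = 0  ⟹  u² − 24u + 140 = 0
u = 14 or u = 10, giving (14, 2) and (10, 10).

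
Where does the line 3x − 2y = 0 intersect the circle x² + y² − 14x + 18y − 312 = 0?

From the line, y = (3x)/2. Substituting:
13x² + 52x − 1248 = 0  ⟹  x² + 4x − 96 = 0
x = 8 or x = −12, giving (8, 12) and (−12, −18).

(−12, −18) and (8, 12)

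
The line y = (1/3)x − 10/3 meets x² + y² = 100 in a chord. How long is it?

6√10

The distance from (0, 0) to the line is 10/√10, and r² = 100.
Chord = 2√(r² − d²) = 2·√(90) = 6√10.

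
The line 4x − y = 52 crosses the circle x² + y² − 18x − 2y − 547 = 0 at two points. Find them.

Express y = 4x − 52 and substitute into the circle:
17x² − 442x + 2261 = 0  ⟹  x² − 26x + 133 = 0
x = 19 or x = 7, giving (19, 24) and (7, −24).

(7, −24) and (19, 24)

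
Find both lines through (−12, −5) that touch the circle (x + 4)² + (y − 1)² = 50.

7x − y = −79 and x + 7y = −47

Let a tangent through (−12, −5) have slope m. Its distance from (−4, 1) must equal 5√2:
[m·(8) − (6)]² = 50(m² + 1)
7m² − 48m − 7 = 0, so m = 7 or m = −1/7.
With m = 7: 7x − y = −79. With m = −1/7: x + 7y = −47.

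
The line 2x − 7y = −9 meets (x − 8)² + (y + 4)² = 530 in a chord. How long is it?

6√53

Centre (8, −4), r² = 530. Perpendicular distance d from centre to line = |53| / √53 = 53/√53.
Chord = 2√(r² − d²) = 2·√(477) = 6√53.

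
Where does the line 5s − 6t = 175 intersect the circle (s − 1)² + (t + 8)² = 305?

(5, −25) and (17, −15)

From the line, t = (−175 + 5s)/6. Substituting:
61s² − 1342s + 5185 = 0  ⟹  s² − 22s + 85 = 0
s = 17 or s = 5, giving (17, −15) and (5, −25).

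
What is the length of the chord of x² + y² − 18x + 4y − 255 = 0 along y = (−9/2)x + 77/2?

4√85

The distance from (9, −2) to the line is 0/√85, and r² = 340.
Half the chord is √(r² − d²) = √(340), so the full chord is 4√85.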